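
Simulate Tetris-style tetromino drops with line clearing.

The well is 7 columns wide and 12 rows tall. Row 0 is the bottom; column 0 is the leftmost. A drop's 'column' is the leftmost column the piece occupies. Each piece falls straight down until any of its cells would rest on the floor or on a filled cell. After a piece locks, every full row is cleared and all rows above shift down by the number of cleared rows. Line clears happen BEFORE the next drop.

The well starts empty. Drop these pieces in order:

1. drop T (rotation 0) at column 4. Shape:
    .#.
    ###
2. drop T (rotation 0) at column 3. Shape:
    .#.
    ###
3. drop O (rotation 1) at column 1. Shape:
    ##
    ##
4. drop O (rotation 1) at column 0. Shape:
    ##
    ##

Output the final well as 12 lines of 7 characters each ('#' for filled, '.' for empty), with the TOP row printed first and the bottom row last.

Answer: .......
.......
.......
.......
.......
.......
.......
.......
##..#..
##.###.
.##..#.
.##.###

Derivation:
Drop 1: T rot0 at col 4 lands with bottom-row=0; cleared 0 line(s) (total 0); column heights now [0 0 0 0 1 2 1], max=2
Drop 2: T rot0 at col 3 lands with bottom-row=2; cleared 0 line(s) (total 0); column heights now [0 0 0 3 4 3 1], max=4
Drop 3: O rot1 at col 1 lands with bottom-row=0; cleared 0 line(s) (total 0); column heights now [0 2 2 3 4 3 1], max=4
Drop 4: O rot1 at col 0 lands with bottom-row=2; cleared 0 line(s) (total 0); column heights now [4 4 2 3 4 3 1], max=4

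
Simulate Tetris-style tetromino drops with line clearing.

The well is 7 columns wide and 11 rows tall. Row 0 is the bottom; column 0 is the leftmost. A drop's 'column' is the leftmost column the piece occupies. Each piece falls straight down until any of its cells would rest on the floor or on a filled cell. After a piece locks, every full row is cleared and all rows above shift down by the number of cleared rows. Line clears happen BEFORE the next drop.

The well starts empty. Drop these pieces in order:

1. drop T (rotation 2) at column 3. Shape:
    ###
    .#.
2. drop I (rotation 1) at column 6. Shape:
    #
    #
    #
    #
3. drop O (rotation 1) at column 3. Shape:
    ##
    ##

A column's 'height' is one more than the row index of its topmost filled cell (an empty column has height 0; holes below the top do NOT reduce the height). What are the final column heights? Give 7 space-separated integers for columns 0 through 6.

Drop 1: T rot2 at col 3 lands with bottom-row=0; cleared 0 line(s) (total 0); column heights now [0 0 0 2 2 2 0], max=2
Drop 2: I rot1 at col 6 lands with bottom-row=0; cleared 0 line(s) (total 0); column heights now [0 0 0 2 2 2 4], max=4
Drop 3: O rot1 at col 3 lands with bottom-row=2; cleared 0 line(s) (total 0); column heights now [0 0 0 4 4 2 4], max=4

Answer: 0 0 0 4 4 2 4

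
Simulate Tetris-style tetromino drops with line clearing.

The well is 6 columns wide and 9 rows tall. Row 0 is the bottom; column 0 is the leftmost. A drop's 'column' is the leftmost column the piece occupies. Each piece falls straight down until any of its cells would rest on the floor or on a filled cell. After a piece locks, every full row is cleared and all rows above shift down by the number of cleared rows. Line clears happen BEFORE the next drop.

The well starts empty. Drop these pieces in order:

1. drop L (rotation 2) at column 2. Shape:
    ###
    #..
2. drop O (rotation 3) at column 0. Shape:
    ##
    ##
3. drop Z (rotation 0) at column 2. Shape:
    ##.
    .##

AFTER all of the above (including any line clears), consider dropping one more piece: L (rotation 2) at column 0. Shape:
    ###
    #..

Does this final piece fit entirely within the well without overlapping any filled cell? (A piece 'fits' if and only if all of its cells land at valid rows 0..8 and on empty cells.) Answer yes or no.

Answer: yes

Derivation:
Drop 1: L rot2 at col 2 lands with bottom-row=0; cleared 0 line(s) (total 0); column heights now [0 0 2 2 2 0], max=2
Drop 2: O rot3 at col 0 lands with bottom-row=0; cleared 0 line(s) (total 0); column heights now [2 2 2 2 2 0], max=2
Drop 3: Z rot0 at col 2 lands with bottom-row=2; cleared 0 line(s) (total 0); column heights now [2 2 4 4 3 0], max=4
Test piece L rot2 at col 0 (width 3): heights before test = [2 2 4 4 3 0]; fits = True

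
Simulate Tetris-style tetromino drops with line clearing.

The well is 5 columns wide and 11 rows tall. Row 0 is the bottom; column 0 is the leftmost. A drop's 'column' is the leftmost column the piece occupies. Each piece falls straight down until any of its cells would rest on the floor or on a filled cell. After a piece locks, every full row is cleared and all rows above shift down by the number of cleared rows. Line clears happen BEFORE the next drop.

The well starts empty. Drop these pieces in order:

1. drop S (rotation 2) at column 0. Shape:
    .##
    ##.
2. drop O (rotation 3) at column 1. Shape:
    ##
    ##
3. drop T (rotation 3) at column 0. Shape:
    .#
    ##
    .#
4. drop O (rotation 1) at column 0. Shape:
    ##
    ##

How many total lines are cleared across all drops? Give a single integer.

Drop 1: S rot2 at col 0 lands with bottom-row=0; cleared 0 line(s) (total 0); column heights now [1 2 2 0 0], max=2
Drop 2: O rot3 at col 1 lands with bottom-row=2; cleared 0 line(s) (total 0); column heights now [1 4 4 0 0], max=4
Drop 3: T rot3 at col 0 lands with bottom-row=4; cleared 0 line(s) (total 0); column heights now [6 7 4 0 0], max=7
Drop 4: O rot1 at col 0 lands with bottom-row=7; cleared 0 line(s) (total 0); column heights now [9 9 4 0 0], max=9

Answer: 0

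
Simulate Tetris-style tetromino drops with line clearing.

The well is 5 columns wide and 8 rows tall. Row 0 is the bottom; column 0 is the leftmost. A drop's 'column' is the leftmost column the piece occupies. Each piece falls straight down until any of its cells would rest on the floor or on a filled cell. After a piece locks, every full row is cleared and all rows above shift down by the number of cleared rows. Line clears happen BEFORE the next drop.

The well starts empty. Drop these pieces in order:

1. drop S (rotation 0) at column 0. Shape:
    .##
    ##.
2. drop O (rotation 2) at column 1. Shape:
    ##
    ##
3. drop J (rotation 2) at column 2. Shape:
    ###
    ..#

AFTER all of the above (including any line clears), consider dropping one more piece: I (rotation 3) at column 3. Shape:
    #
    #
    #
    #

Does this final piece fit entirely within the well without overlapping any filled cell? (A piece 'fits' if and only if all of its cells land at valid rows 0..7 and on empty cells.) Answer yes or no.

Drop 1: S rot0 at col 0 lands with bottom-row=0; cleared 0 line(s) (total 0); column heights now [1 2 2 0 0], max=2
Drop 2: O rot2 at col 1 lands with bottom-row=2; cleared 0 line(s) (total 0); column heights now [1 4 4 0 0], max=4
Drop 3: J rot2 at col 2 lands with bottom-row=3; cleared 0 line(s) (total 0); column heights now [1 4 5 5 5], max=5
Test piece I rot3 at col 3 (width 1): heights before test = [1 4 5 5 5]; fits = False

Answer: no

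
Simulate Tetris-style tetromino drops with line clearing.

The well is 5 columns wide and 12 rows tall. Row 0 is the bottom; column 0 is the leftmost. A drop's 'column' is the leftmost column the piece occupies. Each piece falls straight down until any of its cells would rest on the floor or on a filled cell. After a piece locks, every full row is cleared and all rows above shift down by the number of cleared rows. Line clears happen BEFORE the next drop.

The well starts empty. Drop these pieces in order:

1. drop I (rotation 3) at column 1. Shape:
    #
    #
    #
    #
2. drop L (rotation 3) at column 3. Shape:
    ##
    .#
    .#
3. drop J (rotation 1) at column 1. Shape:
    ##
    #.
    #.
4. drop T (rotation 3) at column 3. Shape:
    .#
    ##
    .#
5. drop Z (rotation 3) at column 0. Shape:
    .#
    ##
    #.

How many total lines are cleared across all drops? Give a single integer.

Drop 1: I rot3 at col 1 lands with bottom-row=0; cleared 0 line(s) (total 0); column heights now [0 4 0 0 0], max=4
Drop 2: L rot3 at col 3 lands with bottom-row=0; cleared 0 line(s) (total 0); column heights now [0 4 0 3 3], max=4
Drop 3: J rot1 at col 1 lands with bottom-row=4; cleared 0 line(s) (total 0); column heights now [0 7 7 3 3], max=7
Drop 4: T rot3 at col 3 lands with bottom-row=3; cleared 0 line(s) (total 0); column heights now [0 7 7 5 6], max=7
Drop 5: Z rot3 at col 0 lands with bottom-row=6; cleared 0 line(s) (total 0); column heights now [8 9 7 5 6], max=9

Answer: 0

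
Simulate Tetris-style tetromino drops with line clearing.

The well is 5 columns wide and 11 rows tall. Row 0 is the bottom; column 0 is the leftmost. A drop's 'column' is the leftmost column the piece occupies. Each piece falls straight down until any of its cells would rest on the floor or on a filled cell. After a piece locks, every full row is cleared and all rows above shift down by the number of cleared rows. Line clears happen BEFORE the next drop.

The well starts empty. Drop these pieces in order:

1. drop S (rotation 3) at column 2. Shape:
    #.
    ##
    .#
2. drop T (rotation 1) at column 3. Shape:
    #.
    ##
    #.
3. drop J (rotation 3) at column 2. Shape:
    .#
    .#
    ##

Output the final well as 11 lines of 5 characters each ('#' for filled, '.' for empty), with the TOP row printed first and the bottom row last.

Drop 1: S rot3 at col 2 lands with bottom-row=0; cleared 0 line(s) (total 0); column heights now [0 0 3 2 0], max=3
Drop 2: T rot1 at col 3 lands with bottom-row=2; cleared 0 line(s) (total 0); column heights now [0 0 3 5 4], max=5
Drop 3: J rot3 at col 2 lands with bottom-row=5; cleared 0 line(s) (total 0); column heights now [0 0 6 8 4], max=8

Answer: .....
.....
.....
...#.
...#.
..##.
...#.
...##
..##.
..##.
...#.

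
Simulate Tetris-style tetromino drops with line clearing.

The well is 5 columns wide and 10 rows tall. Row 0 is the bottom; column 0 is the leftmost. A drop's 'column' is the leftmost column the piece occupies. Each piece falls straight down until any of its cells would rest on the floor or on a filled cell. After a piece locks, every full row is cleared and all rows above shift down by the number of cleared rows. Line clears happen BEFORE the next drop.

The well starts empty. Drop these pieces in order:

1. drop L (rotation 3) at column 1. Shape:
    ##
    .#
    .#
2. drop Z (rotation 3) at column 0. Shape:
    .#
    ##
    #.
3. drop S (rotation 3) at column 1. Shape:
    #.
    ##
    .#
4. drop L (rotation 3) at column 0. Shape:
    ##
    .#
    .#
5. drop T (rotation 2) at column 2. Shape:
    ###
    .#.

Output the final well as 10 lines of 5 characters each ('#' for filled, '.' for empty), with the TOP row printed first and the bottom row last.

Answer: ##...
.#...
.#...
.####
.###.
.##..
##...
###..
..#..
..#..

Derivation:
Drop 1: L rot3 at col 1 lands with bottom-row=0; cleared 0 line(s) (total 0); column heights now [0 3 3 0 0], max=3
Drop 2: Z rot3 at col 0 lands with bottom-row=2; cleared 0 line(s) (total 0); column heights now [4 5 3 0 0], max=5
Drop 3: S rot3 at col 1 lands with bottom-row=4; cleared 0 line(s) (total 0); column heights now [4 7 6 0 0], max=7
Drop 4: L rot3 at col 0 lands with bottom-row=7; cleared 0 line(s) (total 0); column heights now [10 10 6 0 0], max=10
Drop 5: T rot2 at col 2 lands with bottom-row=5; cleared 0 line(s) (total 0); column heights now [10 10 7 7 7], max=10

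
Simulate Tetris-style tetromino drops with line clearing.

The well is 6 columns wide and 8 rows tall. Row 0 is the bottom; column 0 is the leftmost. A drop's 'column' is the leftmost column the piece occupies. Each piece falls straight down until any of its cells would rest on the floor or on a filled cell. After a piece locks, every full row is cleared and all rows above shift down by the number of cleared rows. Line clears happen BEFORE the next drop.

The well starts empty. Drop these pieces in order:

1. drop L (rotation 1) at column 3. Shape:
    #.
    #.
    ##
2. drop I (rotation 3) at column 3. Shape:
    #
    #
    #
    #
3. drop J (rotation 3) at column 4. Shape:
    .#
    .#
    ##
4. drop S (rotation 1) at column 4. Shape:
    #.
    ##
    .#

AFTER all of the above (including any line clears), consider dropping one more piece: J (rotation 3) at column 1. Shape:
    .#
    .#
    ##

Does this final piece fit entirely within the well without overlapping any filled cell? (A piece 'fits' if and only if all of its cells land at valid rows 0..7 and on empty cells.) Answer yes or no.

Answer: yes

Derivation:
Drop 1: L rot1 at col 3 lands with bottom-row=0; cleared 0 line(s) (total 0); column heights now [0 0 0 3 1 0], max=3
Drop 2: I rot3 at col 3 lands with bottom-row=3; cleared 0 line(s) (total 0); column heights now [0 0 0 7 1 0], max=7
Drop 3: J rot3 at col 4 lands with bottom-row=1; cleared 0 line(s) (total 0); column heights now [0 0 0 7 2 4], max=7
Drop 4: S rot1 at col 4 lands with bottom-row=4; cleared 0 line(s) (total 0); column heights now [0 0 0 7 7 6], max=7
Test piece J rot3 at col 1 (width 2): heights before test = [0 0 0 7 7 6]; fits = True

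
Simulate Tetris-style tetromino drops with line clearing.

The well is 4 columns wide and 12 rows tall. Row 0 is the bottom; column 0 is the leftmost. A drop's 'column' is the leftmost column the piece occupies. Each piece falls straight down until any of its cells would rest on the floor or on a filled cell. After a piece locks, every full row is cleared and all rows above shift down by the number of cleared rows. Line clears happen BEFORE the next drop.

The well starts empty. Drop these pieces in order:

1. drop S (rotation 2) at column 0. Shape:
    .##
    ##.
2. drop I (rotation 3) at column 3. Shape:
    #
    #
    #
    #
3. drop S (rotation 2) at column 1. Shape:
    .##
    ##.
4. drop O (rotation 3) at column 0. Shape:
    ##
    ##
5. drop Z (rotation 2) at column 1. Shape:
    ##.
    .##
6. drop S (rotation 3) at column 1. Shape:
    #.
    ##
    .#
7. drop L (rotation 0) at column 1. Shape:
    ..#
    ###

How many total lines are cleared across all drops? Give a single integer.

Answer: 2

Derivation:
Drop 1: S rot2 at col 0 lands with bottom-row=0; cleared 0 line(s) (total 0); column heights now [1 2 2 0], max=2
Drop 2: I rot3 at col 3 lands with bottom-row=0; cleared 0 line(s) (total 0); column heights now [1 2 2 4], max=4
Drop 3: S rot2 at col 1 lands with bottom-row=3; cleared 0 line(s) (total 0); column heights now [1 4 5 5], max=5
Drop 4: O rot3 at col 0 lands with bottom-row=4; cleared 1 line(s) (total 1); column heights now [5 5 4 4], max=5
Drop 5: Z rot2 at col 1 lands with bottom-row=4; cleared 1 line(s) (total 2); column heights now [1 5 5 4], max=5
Drop 6: S rot3 at col 1 lands with bottom-row=5; cleared 0 line(s) (total 2); column heights now [1 8 7 4], max=8
Drop 7: L rot0 at col 1 lands with bottom-row=8; cleared 0 line(s) (total 2); column heights now [1 9 9 10], max=10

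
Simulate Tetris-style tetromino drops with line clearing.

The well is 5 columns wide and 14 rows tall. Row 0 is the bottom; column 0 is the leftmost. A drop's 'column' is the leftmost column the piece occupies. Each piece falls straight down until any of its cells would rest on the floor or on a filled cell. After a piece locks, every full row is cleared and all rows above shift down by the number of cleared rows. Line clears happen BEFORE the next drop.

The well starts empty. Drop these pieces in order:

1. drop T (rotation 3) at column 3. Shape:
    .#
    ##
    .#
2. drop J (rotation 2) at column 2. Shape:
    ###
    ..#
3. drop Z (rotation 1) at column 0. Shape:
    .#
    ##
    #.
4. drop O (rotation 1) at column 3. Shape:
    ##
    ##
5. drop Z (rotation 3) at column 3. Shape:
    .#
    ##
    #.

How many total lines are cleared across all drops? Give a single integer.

Answer: 0

Derivation:
Drop 1: T rot3 at col 3 lands with bottom-row=0; cleared 0 line(s) (total 0); column heights now [0 0 0 2 3], max=3
Drop 2: J rot2 at col 2 lands with bottom-row=3; cleared 0 line(s) (total 0); column heights now [0 0 5 5 5], max=5
Drop 3: Z rot1 at col 0 lands with bottom-row=0; cleared 0 line(s) (total 0); column heights now [2 3 5 5 5], max=5
Drop 4: O rot1 at col 3 lands with bottom-row=5; cleared 0 line(s) (total 0); column heights now [2 3 5 7 7], max=7
Drop 5: Z rot3 at col 3 lands with bottom-row=7; cleared 0 line(s) (total 0); column heights now [2 3 5 9 10], max=10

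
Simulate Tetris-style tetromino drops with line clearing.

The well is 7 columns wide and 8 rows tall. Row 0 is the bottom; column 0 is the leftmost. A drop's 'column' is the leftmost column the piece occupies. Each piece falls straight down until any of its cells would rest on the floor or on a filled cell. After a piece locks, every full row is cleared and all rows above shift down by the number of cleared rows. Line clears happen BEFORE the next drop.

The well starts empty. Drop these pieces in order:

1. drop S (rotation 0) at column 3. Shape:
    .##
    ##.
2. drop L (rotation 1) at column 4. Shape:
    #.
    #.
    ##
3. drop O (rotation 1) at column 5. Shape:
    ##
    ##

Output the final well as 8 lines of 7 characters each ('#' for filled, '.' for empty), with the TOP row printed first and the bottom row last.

Answer: .......
.......
.......
....###
....###
....##.
....##.
...##..

Derivation:
Drop 1: S rot0 at col 3 lands with bottom-row=0; cleared 0 line(s) (total 0); column heights now [0 0 0 1 2 2 0], max=2
Drop 2: L rot1 at col 4 lands with bottom-row=2; cleared 0 line(s) (total 0); column heights now [0 0 0 1 5 3 0], max=5
Drop 3: O rot1 at col 5 lands with bottom-row=3; cleared 0 line(s) (total 0); column heights now [0 0 0 1 5 5 5], max=5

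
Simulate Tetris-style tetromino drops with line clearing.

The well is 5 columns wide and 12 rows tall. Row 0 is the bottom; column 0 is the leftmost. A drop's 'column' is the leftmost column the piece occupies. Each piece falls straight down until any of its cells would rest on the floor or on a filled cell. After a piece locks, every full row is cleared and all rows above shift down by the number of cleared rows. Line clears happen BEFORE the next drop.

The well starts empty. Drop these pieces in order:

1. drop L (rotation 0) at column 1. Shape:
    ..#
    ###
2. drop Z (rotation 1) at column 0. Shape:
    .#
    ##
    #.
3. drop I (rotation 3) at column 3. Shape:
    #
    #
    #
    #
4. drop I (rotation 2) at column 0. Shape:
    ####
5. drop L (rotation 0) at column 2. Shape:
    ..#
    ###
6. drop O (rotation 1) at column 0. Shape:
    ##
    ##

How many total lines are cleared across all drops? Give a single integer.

Answer: 1

Derivation:
Drop 1: L rot0 at col 1 lands with bottom-row=0; cleared 0 line(s) (total 0); column heights now [0 1 1 2 0], max=2
Drop 2: Z rot1 at col 0 lands with bottom-row=0; cleared 0 line(s) (total 0); column heights now [2 3 1 2 0], max=3
Drop 3: I rot3 at col 3 lands with bottom-row=2; cleared 0 line(s) (total 0); column heights now [2 3 1 6 0], max=6
Drop 4: I rot2 at col 0 lands with bottom-row=6; cleared 0 line(s) (total 0); column heights now [7 7 7 7 0], max=7
Drop 5: L rot0 at col 2 lands with bottom-row=7; cleared 0 line(s) (total 0); column heights now [7 7 8 8 9], max=9
Drop 6: O rot1 at col 0 lands with bottom-row=7; cleared 1 line(s) (total 1); column heights now [8 8 7 7 8], max=8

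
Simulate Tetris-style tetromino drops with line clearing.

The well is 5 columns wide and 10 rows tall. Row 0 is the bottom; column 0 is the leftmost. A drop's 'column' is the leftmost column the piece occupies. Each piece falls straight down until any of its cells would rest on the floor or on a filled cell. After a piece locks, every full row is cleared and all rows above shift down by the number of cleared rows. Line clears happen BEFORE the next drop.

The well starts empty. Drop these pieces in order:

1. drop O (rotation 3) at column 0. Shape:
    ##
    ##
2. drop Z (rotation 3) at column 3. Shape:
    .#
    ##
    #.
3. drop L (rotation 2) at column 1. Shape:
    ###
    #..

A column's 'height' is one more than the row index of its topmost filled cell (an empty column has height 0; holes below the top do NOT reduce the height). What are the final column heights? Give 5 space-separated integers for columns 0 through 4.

Drop 1: O rot3 at col 0 lands with bottom-row=0; cleared 0 line(s) (total 0); column heights now [2 2 0 0 0], max=2
Drop 2: Z rot3 at col 3 lands with bottom-row=0; cleared 0 line(s) (total 0); column heights now [2 2 0 2 3], max=3
Drop 3: L rot2 at col 1 lands with bottom-row=2; cleared 0 line(s) (total 0); column heights now [2 4 4 4 3], max=4

Answer: 2 4 4 4 3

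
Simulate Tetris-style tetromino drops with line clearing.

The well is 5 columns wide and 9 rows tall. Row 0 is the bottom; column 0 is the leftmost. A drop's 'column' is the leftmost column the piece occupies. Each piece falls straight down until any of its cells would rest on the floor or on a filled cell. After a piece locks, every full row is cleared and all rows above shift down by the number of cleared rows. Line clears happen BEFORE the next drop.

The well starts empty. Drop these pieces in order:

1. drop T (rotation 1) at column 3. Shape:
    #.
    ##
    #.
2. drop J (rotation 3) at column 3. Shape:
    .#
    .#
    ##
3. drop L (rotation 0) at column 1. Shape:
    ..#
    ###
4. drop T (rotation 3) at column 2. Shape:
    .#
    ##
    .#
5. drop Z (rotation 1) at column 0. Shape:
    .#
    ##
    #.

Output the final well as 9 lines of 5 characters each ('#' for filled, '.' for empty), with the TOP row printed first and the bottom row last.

Drop 1: T rot1 at col 3 lands with bottom-row=0; cleared 0 line(s) (total 0); column heights now [0 0 0 3 2], max=3
Drop 2: J rot3 at col 3 lands with bottom-row=3; cleared 0 line(s) (total 0); column heights now [0 0 0 4 6], max=6
Drop 3: L rot0 at col 1 lands with bottom-row=4; cleared 0 line(s) (total 0); column heights now [0 5 5 6 6], max=6
Drop 4: T rot3 at col 2 lands with bottom-row=6; cleared 0 line(s) (total 0); column heights now [0 5 8 9 6], max=9
Drop 5: Z rot1 at col 0 lands with bottom-row=4; cleared 1 line(s) (total 1); column heights now [5 6 7 8 5], max=8

Answer: .....
...#.
..##.
.#.#.
##.##
...##
...#.
...##
...#.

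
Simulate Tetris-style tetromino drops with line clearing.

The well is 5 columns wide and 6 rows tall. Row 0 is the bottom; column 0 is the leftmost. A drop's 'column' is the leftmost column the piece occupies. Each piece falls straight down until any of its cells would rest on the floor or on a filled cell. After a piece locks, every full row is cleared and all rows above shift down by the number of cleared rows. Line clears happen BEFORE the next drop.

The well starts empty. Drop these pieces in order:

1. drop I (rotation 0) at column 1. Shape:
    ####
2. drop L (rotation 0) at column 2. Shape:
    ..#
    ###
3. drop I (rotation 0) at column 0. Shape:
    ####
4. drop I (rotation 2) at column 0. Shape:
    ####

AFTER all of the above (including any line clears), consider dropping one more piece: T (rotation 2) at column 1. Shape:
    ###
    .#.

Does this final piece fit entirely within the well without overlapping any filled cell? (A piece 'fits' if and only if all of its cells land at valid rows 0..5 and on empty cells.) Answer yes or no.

Answer: yes

Derivation:
Drop 1: I rot0 at col 1 lands with bottom-row=0; cleared 0 line(s) (total 0); column heights now [0 1 1 1 1], max=1
Drop 2: L rot0 at col 2 lands with bottom-row=1; cleared 0 line(s) (total 0); column heights now [0 1 2 2 3], max=3
Drop 3: I rot0 at col 0 lands with bottom-row=2; cleared 1 line(s) (total 1); column heights now [0 1 2 2 2], max=2
Drop 4: I rot2 at col 0 lands with bottom-row=2; cleared 0 line(s) (total 1); column heights now [3 3 3 3 2], max=3
Test piece T rot2 at col 1 (width 3): heights before test = [3 3 3 3 2]; fits = True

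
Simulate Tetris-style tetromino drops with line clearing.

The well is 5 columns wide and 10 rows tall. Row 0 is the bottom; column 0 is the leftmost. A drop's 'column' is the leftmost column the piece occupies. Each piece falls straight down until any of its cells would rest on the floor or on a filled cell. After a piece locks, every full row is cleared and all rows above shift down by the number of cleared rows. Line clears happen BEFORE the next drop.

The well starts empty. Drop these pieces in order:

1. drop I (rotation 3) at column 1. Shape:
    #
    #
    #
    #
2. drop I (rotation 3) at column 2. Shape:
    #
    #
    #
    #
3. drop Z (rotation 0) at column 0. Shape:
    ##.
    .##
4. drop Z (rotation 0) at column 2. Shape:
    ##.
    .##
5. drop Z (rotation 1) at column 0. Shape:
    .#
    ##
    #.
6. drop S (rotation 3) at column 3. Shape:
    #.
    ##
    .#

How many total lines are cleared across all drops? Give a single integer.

Drop 1: I rot3 at col 1 lands with bottom-row=0; cleared 0 line(s) (total 0); column heights now [0 4 0 0 0], max=4
Drop 2: I rot3 at col 2 lands with bottom-row=0; cleared 0 line(s) (total 0); column heights now [0 4 4 0 0], max=4
Drop 3: Z rot0 at col 0 lands with bottom-row=4; cleared 0 line(s) (total 0); column heights now [6 6 5 0 0], max=6
Drop 4: Z rot0 at col 2 lands with bottom-row=4; cleared 0 line(s) (total 0); column heights now [6 6 6 6 5], max=6
Drop 5: Z rot1 at col 0 lands with bottom-row=6; cleared 0 line(s) (total 0); column heights now [8 9 6 6 5], max=9
Drop 6: S rot3 at col 3 lands with bottom-row=5; cleared 1 line(s) (total 1); column heights now [7 8 5 7 6], max=8

Answer: 1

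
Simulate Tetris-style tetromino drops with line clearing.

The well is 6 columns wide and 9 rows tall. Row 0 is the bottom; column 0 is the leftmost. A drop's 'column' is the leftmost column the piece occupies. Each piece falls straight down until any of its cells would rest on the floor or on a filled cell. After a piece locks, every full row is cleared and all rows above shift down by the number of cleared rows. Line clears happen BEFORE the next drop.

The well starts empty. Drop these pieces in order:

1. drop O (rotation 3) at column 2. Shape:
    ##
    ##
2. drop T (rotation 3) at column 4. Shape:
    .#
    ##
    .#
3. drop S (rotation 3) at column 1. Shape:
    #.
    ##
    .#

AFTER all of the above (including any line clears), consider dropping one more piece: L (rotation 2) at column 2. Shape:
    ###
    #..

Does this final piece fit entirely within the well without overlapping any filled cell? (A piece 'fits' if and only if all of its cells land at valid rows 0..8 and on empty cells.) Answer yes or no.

Answer: yes

Derivation:
Drop 1: O rot3 at col 2 lands with bottom-row=0; cleared 0 line(s) (total 0); column heights now [0 0 2 2 0 0], max=2
Drop 2: T rot3 at col 4 lands with bottom-row=0; cleared 0 line(s) (total 0); column heights now [0 0 2 2 2 3], max=3
Drop 3: S rot3 at col 1 lands with bottom-row=2; cleared 0 line(s) (total 0); column heights now [0 5 4 2 2 3], max=5
Test piece L rot2 at col 2 (width 3): heights before test = [0 5 4 2 2 3]; fits = True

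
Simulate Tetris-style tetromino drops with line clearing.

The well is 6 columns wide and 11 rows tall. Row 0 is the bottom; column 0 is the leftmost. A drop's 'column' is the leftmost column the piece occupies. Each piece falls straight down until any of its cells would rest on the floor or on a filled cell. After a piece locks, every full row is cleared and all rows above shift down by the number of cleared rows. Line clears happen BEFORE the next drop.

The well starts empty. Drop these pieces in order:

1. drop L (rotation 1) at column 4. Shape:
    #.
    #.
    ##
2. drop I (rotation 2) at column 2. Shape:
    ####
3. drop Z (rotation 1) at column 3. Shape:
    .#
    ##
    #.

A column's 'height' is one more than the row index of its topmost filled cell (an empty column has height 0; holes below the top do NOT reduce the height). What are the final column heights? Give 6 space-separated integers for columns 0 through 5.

Drop 1: L rot1 at col 4 lands with bottom-row=0; cleared 0 line(s) (total 0); column heights now [0 0 0 0 3 1], max=3
Drop 2: I rot2 at col 2 lands with bottom-row=3; cleared 0 line(s) (total 0); column heights now [0 0 4 4 4 4], max=4
Drop 3: Z rot1 at col 3 lands with bottom-row=4; cleared 0 line(s) (total 0); column heights now [0 0 4 6 7 4], max=7

Answer: 0 0 4 6 7 4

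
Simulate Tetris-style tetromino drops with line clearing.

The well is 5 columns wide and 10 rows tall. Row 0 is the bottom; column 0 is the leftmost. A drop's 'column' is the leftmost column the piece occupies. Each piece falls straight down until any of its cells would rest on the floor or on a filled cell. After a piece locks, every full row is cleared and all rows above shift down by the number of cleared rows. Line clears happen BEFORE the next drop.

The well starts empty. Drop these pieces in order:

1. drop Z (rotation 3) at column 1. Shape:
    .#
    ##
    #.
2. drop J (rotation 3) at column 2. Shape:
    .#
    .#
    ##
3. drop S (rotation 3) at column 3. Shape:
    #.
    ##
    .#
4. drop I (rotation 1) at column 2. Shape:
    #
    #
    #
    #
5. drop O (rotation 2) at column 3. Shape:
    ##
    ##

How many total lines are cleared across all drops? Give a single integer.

Answer: 0

Derivation:
Drop 1: Z rot3 at col 1 lands with bottom-row=0; cleared 0 line(s) (total 0); column heights now [0 2 3 0 0], max=3
Drop 2: J rot3 at col 2 lands with bottom-row=3; cleared 0 line(s) (total 0); column heights now [0 2 4 6 0], max=6
Drop 3: S rot3 at col 3 lands with bottom-row=5; cleared 0 line(s) (total 0); column heights now [0 2 4 8 7], max=8
Drop 4: I rot1 at col 2 lands with bottom-row=4; cleared 0 line(s) (total 0); column heights now [0 2 8 8 7], max=8
Drop 5: O rot2 at col 3 lands with bottom-row=8; cleared 0 line(s) (total 0); column heights now [0 2 8 10 10], max=10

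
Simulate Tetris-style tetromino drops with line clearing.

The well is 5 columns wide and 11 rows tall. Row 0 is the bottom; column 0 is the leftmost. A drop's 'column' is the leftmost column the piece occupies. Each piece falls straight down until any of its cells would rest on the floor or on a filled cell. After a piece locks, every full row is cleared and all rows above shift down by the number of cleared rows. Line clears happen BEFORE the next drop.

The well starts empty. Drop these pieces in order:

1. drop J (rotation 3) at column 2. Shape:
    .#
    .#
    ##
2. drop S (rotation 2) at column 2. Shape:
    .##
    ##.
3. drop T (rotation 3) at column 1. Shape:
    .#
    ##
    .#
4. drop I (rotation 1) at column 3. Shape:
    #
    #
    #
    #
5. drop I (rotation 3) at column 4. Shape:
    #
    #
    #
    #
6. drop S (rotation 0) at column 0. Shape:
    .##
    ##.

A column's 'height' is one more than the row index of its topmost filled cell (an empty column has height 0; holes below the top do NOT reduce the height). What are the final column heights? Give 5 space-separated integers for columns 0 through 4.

Answer: 0 7 7 8 8

Derivation:
Drop 1: J rot3 at col 2 lands with bottom-row=0; cleared 0 line(s) (total 0); column heights now [0 0 1 3 0], max=3
Drop 2: S rot2 at col 2 lands with bottom-row=3; cleared 0 line(s) (total 0); column heights now [0 0 4 5 5], max=5
Drop 3: T rot3 at col 1 lands with bottom-row=4; cleared 0 line(s) (total 0); column heights now [0 6 7 5 5], max=7
Drop 4: I rot1 at col 3 lands with bottom-row=5; cleared 0 line(s) (total 0); column heights now [0 6 7 9 5], max=9
Drop 5: I rot3 at col 4 lands with bottom-row=5; cleared 0 line(s) (total 0); column heights now [0 6 7 9 9], max=9
Drop 6: S rot0 at col 0 lands with bottom-row=6; cleared 1 line(s) (total 1); column heights now [0 7 7 8 8], max=8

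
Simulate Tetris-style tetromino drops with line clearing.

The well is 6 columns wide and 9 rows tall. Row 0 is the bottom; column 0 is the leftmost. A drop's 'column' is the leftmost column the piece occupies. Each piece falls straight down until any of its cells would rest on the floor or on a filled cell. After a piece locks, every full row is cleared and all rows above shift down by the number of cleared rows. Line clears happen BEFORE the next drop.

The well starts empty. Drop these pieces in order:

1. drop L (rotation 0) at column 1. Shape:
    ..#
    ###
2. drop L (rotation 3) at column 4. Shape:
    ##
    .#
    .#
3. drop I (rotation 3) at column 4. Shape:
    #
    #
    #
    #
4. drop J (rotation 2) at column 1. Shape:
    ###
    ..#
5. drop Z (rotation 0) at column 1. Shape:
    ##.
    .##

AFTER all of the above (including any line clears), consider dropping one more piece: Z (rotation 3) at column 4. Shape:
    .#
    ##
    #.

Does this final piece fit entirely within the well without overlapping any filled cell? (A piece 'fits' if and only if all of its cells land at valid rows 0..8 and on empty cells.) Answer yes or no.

Answer: no

Derivation:
Drop 1: L rot0 at col 1 lands with bottom-row=0; cleared 0 line(s) (total 0); column heights now [0 1 1 2 0 0], max=2
Drop 2: L rot3 at col 4 lands with bottom-row=0; cleared 0 line(s) (total 0); column heights now [0 1 1 2 3 3], max=3
Drop 3: I rot3 at col 4 lands with bottom-row=3; cleared 0 line(s) (total 0); column heights now [0 1 1 2 7 3], max=7
Drop 4: J rot2 at col 1 lands with bottom-row=2; cleared 0 line(s) (total 0); column heights now [0 4 4 4 7 3], max=7
Drop 5: Z rot0 at col 1 lands with bottom-row=4; cleared 0 line(s) (total 0); column heights now [0 6 6 5 7 3], max=7
Test piece Z rot3 at col 4 (width 2): heights before test = [0 6 6 5 7 3]; fits = False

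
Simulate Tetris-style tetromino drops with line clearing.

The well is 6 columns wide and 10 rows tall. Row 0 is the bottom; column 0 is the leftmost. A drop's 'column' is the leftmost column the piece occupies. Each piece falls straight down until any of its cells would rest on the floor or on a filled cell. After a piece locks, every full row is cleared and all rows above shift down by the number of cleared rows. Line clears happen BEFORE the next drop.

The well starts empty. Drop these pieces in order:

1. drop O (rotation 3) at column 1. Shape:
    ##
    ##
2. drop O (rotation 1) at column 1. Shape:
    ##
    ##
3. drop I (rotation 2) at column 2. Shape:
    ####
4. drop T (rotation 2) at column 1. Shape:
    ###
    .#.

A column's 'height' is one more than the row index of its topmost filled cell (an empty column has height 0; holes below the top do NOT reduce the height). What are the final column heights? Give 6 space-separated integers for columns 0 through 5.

Answer: 0 7 7 7 5 5

Derivation:
Drop 1: O rot3 at col 1 lands with bottom-row=0; cleared 0 line(s) (total 0); column heights now [0 2 2 0 0 0], max=2
Drop 2: O rot1 at col 1 lands with bottom-row=2; cleared 0 line(s) (total 0); column heights now [0 4 4 0 0 0], max=4
Drop 3: I rot2 at col 2 lands with bottom-row=4; cleared 0 line(s) (total 0); column heights now [0 4 5 5 5 5], max=5
Drop 4: T rot2 at col 1 lands with bottom-row=5; cleared 0 line(s) (total 0); column heights now [0 7 7 7 5 5], max=7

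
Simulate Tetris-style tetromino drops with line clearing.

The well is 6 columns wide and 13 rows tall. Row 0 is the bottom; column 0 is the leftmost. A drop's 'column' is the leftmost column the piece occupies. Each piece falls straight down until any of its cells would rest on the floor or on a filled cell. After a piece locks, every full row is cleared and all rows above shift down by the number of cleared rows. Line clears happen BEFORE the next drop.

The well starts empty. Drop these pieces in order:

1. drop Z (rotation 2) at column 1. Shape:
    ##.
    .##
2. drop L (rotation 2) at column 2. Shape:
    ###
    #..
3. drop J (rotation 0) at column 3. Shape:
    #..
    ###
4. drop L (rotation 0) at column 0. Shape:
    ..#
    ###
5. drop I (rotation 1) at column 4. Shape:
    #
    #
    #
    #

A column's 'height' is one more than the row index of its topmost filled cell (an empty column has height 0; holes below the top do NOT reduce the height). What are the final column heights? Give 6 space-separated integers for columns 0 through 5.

Drop 1: Z rot2 at col 1 lands with bottom-row=0; cleared 0 line(s) (total 0); column heights now [0 2 2 1 0 0], max=2
Drop 2: L rot2 at col 2 lands with bottom-row=2; cleared 0 line(s) (total 0); column heights now [0 2 4 4 4 0], max=4
Drop 3: J rot0 at col 3 lands with bottom-row=4; cleared 0 line(s) (total 0); column heights now [0 2 4 6 5 5], max=6
Drop 4: L rot0 at col 0 lands with bottom-row=4; cleared 1 line(s) (total 1); column heights now [0 2 5 5 4 0], max=5
Drop 5: I rot1 at col 4 lands with bottom-row=4; cleared 0 line(s) (total 1); column heights now [0 2 5 5 8 0], max=8

Answer: 0 2 5 5 8 0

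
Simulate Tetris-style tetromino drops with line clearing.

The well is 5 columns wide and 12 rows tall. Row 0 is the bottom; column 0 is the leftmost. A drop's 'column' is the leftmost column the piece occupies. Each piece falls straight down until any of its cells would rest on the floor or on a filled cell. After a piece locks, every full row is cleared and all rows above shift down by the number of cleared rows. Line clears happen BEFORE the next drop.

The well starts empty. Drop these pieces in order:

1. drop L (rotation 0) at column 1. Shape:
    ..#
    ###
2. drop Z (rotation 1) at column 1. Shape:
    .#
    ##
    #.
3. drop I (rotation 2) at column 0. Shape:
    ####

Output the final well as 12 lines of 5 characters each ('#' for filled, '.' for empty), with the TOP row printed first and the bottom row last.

Answer: .....
.....
.....
.....
.....
.....
.....
####.
..#..
.##..
.#.#.
.###.

Derivation:
Drop 1: L rot0 at col 1 lands with bottom-row=0; cleared 0 line(s) (total 0); column heights now [0 1 1 2 0], max=2
Drop 2: Z rot1 at col 1 lands with bottom-row=1; cleared 0 line(s) (total 0); column heights now [0 3 4 2 0], max=4
Drop 3: I rot2 at col 0 lands with bottom-row=4; cleared 0 line(s) (total 0); column heights now [5 5 5 5 0], max=5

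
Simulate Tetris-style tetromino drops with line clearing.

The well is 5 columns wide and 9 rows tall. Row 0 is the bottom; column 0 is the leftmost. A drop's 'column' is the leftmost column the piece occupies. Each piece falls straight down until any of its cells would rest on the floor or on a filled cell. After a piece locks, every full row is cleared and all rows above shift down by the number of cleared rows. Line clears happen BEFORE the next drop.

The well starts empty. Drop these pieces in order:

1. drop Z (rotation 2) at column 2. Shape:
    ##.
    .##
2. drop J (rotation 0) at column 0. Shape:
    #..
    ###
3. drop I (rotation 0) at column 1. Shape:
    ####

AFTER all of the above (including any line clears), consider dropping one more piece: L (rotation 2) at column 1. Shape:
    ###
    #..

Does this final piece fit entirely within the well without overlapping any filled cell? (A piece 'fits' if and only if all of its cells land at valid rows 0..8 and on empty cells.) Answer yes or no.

Drop 1: Z rot2 at col 2 lands with bottom-row=0; cleared 0 line(s) (total 0); column heights now [0 0 2 2 1], max=2
Drop 2: J rot0 at col 0 lands with bottom-row=2; cleared 0 line(s) (total 0); column heights now [4 3 3 2 1], max=4
Drop 3: I rot0 at col 1 lands with bottom-row=3; cleared 1 line(s) (total 1); column heights now [3 3 3 2 1], max=3
Test piece L rot2 at col 1 (width 3): heights before test = [3 3 3 2 1]; fits = True

Answer: yes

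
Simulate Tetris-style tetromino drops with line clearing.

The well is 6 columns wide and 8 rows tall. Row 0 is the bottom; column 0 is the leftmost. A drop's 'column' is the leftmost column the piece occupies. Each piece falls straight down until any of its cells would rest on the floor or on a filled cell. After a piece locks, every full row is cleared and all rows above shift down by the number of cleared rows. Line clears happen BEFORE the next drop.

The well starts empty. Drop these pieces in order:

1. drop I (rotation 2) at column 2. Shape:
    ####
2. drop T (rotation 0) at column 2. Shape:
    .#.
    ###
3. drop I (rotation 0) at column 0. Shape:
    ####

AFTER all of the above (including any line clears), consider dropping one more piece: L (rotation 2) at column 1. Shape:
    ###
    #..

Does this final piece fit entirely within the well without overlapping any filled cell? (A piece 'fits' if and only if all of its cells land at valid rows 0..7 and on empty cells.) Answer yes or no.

Answer: yes

Derivation:
Drop 1: I rot2 at col 2 lands with bottom-row=0; cleared 0 line(s) (total 0); column heights now [0 0 1 1 1 1], max=1
Drop 2: T rot0 at col 2 lands with bottom-row=1; cleared 0 line(s) (total 0); column heights now [0 0 2 3 2 1], max=3
Drop 3: I rot0 at col 0 lands with bottom-row=3; cleared 0 line(s) (total 0); column heights now [4 4 4 4 2 1], max=4
Test piece L rot2 at col 1 (width 3): heights before test = [4 4 4 4 2 1]; fits = True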